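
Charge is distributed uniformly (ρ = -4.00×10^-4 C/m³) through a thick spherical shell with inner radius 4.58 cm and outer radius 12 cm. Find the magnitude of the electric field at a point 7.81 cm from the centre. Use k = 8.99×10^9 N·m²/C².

E ≈ 9.39×10^5 N/C

Take a concentric spherical Gaussian surface of radius r = 7.81 cm (within the shell material, 4.58 cm < r < 12 cm).
Only the shell between 4.58 cm and r is enclosed: Q_enc = ρ·(4π/3)(r³ − a³) = (-4.00×10^-4)·(4π/3)·((0.0781)³ − (0.0458)³) = -6.372×10^-7 C.
By Gauss's law, ∮E·dA = E·4πr² = Q_enc/ε₀.
E = k|Q_enc|/r² = (8.99×10^9)(6.372×10^-7)/(0.0781)² = 9.39×10^5 N/C.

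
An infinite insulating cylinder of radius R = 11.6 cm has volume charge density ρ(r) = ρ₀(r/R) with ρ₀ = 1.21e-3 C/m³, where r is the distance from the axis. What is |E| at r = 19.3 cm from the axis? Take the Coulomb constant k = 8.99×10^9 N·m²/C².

Choose a coaxial cylinder of radius r = 19.3 cm (arbitrary length L) as the Gaussian surface (r > R, full charge per length enclosed).
λ_enc = 2π ∫₀^R ρ₀(r'/R)^1 r' dr' = 2πρ₀R²/3 = 3.41×10^-5 C/m.
Since E is radial and uniform over the curved surface, Φ = E·2πrL = Q_enc/ε₀ = λ_enc L/ε₀.
E = 2k|λ_enc|/r = 2(8.99×10^9)(3.41×10^-5)/(0.193) = 3.18×10^6 N/C.

|E| ≈ 3.18×10^6 V/m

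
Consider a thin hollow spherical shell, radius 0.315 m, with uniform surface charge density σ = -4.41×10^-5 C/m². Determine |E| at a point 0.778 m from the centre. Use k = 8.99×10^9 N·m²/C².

8.17e5 N/C

By spherical symmetry E is radial; choose a Gaussian sphere of radius r = 0.778 m (r > 0.315 m).
The entire shell is enclosed: Q_enc = σ·4πR² = (-4.41×10^-5)·4π·(0.315)² = -5.499×10^-5 C.
Gauss's law: E·4πr² = Q_enc/ε₀.
E = k|Q_enc|/r² = (8.99×10^9)(5.499e-5)/(0.778)² = 8.17×10^5 N/C.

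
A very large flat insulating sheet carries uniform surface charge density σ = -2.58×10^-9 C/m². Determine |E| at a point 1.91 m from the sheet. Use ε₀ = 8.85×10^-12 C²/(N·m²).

The symmetry is planar: E is normal to the sheet and the same magnitude on both sides. Take a pillbox straddling the sheet with end-cap area A.
Only the two end caps contribute flux: Φ = 2EA. With Q_enc = σA, Gauss's law gives E = |σ|/(2ε₀).
E = |σ|/(2ε₀) = (2.58×10^-9)/(2·8.85×10^-12) = 146 N/C.

|E| = 146 N/C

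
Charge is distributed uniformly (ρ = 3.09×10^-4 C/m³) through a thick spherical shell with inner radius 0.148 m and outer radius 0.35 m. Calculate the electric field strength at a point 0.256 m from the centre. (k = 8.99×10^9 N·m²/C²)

|E| = 2.40×10^6 V/m

Take a concentric spherical Gaussian surface of radius r = 0.256 m (within the shell material, 0.148 m < r < 0.35 m).
Only the shell between 0.148 m and r is enclosed: Q_enc = ρ·(4π/3)(r³ − a³) = (3.09×10^-4)·(4π/3)·((0.256)³ − (0.148)³) = 1.752e-5 C.
Applying ∮E·dA = Q_enc/ε₀ with Φ = E(4πr²):
E = k|Q_enc|/r² = (8.99×10^9)(1.752×10^-5)/(0.256)² = 2.40×10^6 N/C.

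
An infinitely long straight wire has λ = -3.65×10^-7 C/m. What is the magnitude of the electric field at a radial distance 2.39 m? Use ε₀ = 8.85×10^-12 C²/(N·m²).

2.75×10^3 V/m

Choose a coaxial cylinder of radius r = 2.39 m (arbitrary length L) as the Gaussian surface.
Q_enc = λL, so λ_enc = -3.65×10^-7 C/m.
Since E is radial and uniform over the curved surface, Φ = E·2πrL = Q_enc/ε₀ = λ_enc L/ε₀.
E = |λ_enc|/(2πε₀r) = (3.65×10^-7)/(2π·8.85×10^-12·2.39) = 2.75×10^3 N/C.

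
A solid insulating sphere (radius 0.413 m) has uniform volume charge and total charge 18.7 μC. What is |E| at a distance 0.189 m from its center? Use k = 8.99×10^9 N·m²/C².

By spherical symmetry E is radial; choose a Gaussian sphere of radius r = 0.189 m (r < R).
Only the charge within r is enclosed: Q_enc = Q·(r/R)³ = (18.7 μC)·(0.189 m/0.413 m)³ = 1.792e-6 C.
Since E is radial and uniform over the Gaussian sphere, Φ = E·4πr² = Q_enc/ε₀.
E = k|Q_enc|/r² = (8.99×10^9)(1.792×10^-6)/(0.189)² = 4.51×10^5 N/C.

|E| ≈ 4.51e5 N/C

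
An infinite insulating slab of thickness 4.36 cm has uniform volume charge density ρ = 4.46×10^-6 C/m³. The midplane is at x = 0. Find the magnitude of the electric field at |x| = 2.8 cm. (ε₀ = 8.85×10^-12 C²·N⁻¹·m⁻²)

The point |x| = 2.8 cm lies outside the slab (half-thickness 0.0218 m). A symmetric pillbox spanning the full slab encloses Q_enc = ρ·d·A.
Flux = 2EA ⇒ E = |ρ|d/(2ε₀), independent of distance outside.
E = (4.46e-6)(0.0436)/(2·8.85×10^-12) = 1.10×10^4 N/C.

|E| = 1.10×10^4 N/C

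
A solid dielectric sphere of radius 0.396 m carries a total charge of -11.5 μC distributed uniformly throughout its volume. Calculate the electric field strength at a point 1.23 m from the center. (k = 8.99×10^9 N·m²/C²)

E = 6.83e4 N/C

Use a concentric Gaussian sphere at r = 1.23 m (r > R, so the entire charge is enclosed).
Q_enc = -11.5 μC = -1.15×10^-5 C.
Gauss's law: E·4πr² = Q_enc/ε₀.
E = k|Q_enc|/r² = (8.99×10^9)(1.15×10^-5)/(1.23)² = 6.83×10^4 N/C.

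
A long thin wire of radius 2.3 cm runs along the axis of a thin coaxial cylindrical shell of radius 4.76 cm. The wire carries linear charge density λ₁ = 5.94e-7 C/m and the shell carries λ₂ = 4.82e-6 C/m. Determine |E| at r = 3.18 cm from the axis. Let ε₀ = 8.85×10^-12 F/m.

|E| ≈ 3.36×10^5 V/m

Take a coaxial cylindrical Gaussian surface of radius r = 3.18 cm and length L (between the conductors, 2.3 cm < r < 4.76 cm).
Only the inner wire is enclosed; the outer shell contributes nothing inside itself. λ_enc = λ₁ = 5.94e-7 C/m.
Applying ∮E·dA = Q_enc/ε₀ with the end caps contributing no flux:
E = |λ_enc|/(2πε₀r) = (5.94×10^-7)/(2π·8.85×10^-12·0.0318) = 3.36×10^5 N/C.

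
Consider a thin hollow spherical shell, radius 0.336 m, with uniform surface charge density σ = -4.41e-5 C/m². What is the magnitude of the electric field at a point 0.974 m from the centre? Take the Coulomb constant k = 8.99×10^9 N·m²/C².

E = 5.93e5 N/C

Use a concentric Gaussian sphere at r = 0.974 m (r > 0.336 m).
The entire shell is enclosed: Q_enc = σ·4πR² = (-4.41×10^-5)·4π·(0.336)² = -6.256e-5 C.
Since E is radial and uniform over the Gaussian sphere, Φ = E·4πr² = Q_enc/ε₀.
E = k|Q_enc|/r² = (8.99×10^9)(6.256×10^-5)/(0.974)² = 5.93e5 N/C.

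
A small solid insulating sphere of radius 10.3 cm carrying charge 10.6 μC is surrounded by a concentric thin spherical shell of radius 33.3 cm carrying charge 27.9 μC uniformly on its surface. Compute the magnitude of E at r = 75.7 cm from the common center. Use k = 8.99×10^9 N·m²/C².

6.04e5 N/C

Symmetry ⇒ E = E(r) r̂. Gaussian sphere of radius r = 75.7 cm (r > 33.3 cm, enclosing both).
Q_enc = (10.6 μC) + (27.9 μC) = 3.85×10^-5 C.
By Gauss's law, ∮E·dA = E·4πr² = Q_enc/ε₀.
E = k|Q_enc|/r² = (8.99×10^9)(3.85e-5)/(0.757)² = 6.04×10^5 N/C.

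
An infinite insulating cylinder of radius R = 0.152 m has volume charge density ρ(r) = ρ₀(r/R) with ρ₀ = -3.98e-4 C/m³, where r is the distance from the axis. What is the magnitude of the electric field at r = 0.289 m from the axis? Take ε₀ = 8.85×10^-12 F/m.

By cylindrical symmetry E is radial; use a coaxial Gaussian cylinder of radius 0.289 m and length L (r > R, full charge per length enclosed).
λ_enc = 2π ∫₀^R ρ₀(r'/R)^1 r' dr' = 2πρ₀R²/3 = -1.926e-5 C/m.
By Gauss's law (flux through the curved wall only), E·2πrL = λ_enc L/ε₀.
E = |λ_enc|/(2πε₀r) = (1.926×10^-5)/(2π·8.85×10^-12·0.289) = 1.20e6 N/C.

|E| ≈ 1.20×10^6 V/m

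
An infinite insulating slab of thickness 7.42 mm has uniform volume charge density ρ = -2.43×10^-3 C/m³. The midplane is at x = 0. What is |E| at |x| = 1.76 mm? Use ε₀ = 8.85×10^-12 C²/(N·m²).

4.83×10^5 V/m

By symmetry E is perpendicular to the slab. A Gaussian pillbox from −1.76 mm to +1.76 mm (face area A) lies entirely within the slab.
Q_enc = ρ·(2x)·A and flux = 2EA, so 2EA = 2ρxA/ε₀ ⇒ E = |ρ|x/ε₀.
E = (2.43e-3)(0.00176)/(8.85×10^-12) = 4.83×10^5 N/C.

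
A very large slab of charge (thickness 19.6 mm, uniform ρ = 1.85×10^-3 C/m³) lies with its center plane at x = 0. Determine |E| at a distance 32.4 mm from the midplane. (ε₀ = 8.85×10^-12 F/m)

E = 2.05×10^6 N/C

The point |x| = 32.4 mm lies outside the slab (half-thickness 0.0098 m). A symmetric pillbox spanning the full slab encloses Q_enc = ρ·d·A.
Flux = 2EA ⇒ E = |ρ|d/(2ε₀), independent of distance outside.
E = (1.85×10^-3)(0.0196)/(2·8.85×10^-12) = 2.05×10^6 N/C.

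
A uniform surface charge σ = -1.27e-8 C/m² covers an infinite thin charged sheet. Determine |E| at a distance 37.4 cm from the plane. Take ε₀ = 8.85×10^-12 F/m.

By planar symmetry E is perpendicular to the sheet and uniform; use a Gaussian pillbox with flat faces of area A on each side of the sheet.
Flux Φ = 2EA and Q_enc = σA, so 2EA = σA/ε₀ ⇒ E = |σ|/(2ε₀), independent of distance.
E = |σ|/(2ε₀) = (1.27×10^-8)/(2·8.85×10^-12) = 718 N/C.

|E| ≈ 718 V/m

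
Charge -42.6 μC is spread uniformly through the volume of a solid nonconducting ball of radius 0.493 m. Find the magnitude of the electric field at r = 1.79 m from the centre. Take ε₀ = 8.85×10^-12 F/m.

E ≈ 1.20×10^5 N/C

By spherical symmetry E is radial; choose a Gaussian sphere of radius r = 1.79 m (r > R, so the entire charge is enclosed).
Q_enc = -42.6 μC = -4.26×10^-5 C.
Since E is radial and uniform over the Gaussian sphere, Φ = E·4πr² = Q_enc/ε₀.
E = |Q_enc|/(4πε₀r²) = (4.26×10^-5)/(4π·8.85×10^-12·(1.79)²) = 1.20×10^5 N/C.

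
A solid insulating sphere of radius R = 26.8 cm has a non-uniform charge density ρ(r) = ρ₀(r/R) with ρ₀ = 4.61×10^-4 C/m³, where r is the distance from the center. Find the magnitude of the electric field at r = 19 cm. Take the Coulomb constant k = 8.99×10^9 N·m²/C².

Take a concentric spherical Gaussian surface of radius r = 19 cm (r < R).
Q_enc = ∫₀^r ρ(r')·4πr'² dr' = (4πρ₀/R) ∫₀^r r'^3 dr' = 4πρ₀ r^4/(4·R) = 7.043×10^-6 C.
Gauss's law: E·4πr² = Q_enc/ε₀.
E = k|Q_enc|/r² = (8.99×10^9)(7.043×10^-6)/(0.19)² = 1.75×10^6 N/C.

|E| ≈ 1.75e6 V/m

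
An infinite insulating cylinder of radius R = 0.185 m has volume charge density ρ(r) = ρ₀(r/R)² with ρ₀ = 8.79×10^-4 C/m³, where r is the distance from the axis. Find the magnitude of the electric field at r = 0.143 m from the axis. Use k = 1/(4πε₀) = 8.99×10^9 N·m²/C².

|E| ≈ 2.12×10^6 V/m

By cylindrical symmetry E is radial; use a coaxial Gaussian cylinder of radius 0.143 m and length L (r < R).
Integrating ρ over the cross-section to radius r: λ_enc = (2πρ₀/R²) ∫₀^r r'^3 dr' = 2πρ₀ r^4/(4·R²) = 1.687e-5 C/m.
Gauss's law: E·2πrL = λ_enc L/ε₀.
E = 2k|λ_enc|/r = 2(8.99×10^9)(1.687×10^-5)/(0.143) = 2.12e6 N/C.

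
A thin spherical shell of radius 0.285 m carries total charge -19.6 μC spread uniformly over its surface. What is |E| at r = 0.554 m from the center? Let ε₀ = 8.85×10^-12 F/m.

By spherical symmetry E is radial; choose a Gaussian sphere of radius r = 0.554 m (r > 0.285 m).
The entire shell is enclosed: Q_enc = -1.96×10^-5 C.
By Gauss's law, ∮E·dA = E·4πr² = Q_enc/ε₀.
E = |Q_enc|/(4πε₀r²) = (1.96×10^-5)/(4π·8.85×10^-12·(0.554)²) = 5.74×10^5 N/C.

5.74e5 N/C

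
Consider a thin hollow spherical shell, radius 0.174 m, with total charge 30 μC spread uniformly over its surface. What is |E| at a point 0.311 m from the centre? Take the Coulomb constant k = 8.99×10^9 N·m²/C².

Take a concentric spherical Gaussian surface of radius r = 0.311 m (r > 0.174 m).
The entire shell is enclosed: Q_enc = 3.00×10^-5 C.
Gauss's law: E·4πr² = Q_enc/ε₀.
E = k|Q_enc|/r² = (8.99×10^9)(3.00×10^-5)/(0.311)² = 2.79×10^6 N/C.

2.79e6 V/m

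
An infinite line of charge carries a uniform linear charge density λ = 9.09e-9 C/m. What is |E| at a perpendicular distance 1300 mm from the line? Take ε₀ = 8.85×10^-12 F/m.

|E| = 126 N/C

By cylindrical symmetry E is radial; use a coaxial Gaussian cylinder of radius 1300 mm and length L.
Q_enc = λL, so λ_enc = 9.09×10^-9 C/m.
Since E is radial and uniform over the curved surface, Φ = E·2πrL = Q_enc/ε₀ = λ_enc L/ε₀.
E = |λ_enc|/(2πε₀r) = (9.09×10^-9)/(2π·8.85×10^-12·1.3) = 126 N/C.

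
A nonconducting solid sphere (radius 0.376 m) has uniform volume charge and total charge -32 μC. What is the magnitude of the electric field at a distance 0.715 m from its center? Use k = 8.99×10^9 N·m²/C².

E = 5.63×10^5 V/m

Use a concentric Gaussian sphere at r = 0.715 m (r > R, so the entire charge is enclosed).
Q_enc = -32 μC = -3.20×10^-5 C.
Since E is radial and uniform over the Gaussian sphere, Φ = E·4πr² = Q_enc/ε₀.
E = k|Q_enc|/r² = (8.99×10^9)(3.20e-5)/(0.715)² = 5.63e5 N/C.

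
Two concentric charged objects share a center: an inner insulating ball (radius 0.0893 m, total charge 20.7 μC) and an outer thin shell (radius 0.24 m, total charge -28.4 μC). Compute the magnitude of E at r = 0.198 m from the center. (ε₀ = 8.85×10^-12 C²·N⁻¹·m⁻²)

|E| = 4.75e6 N/C

By spherical symmetry E is radial; choose a Gaussian sphere of radius r = 0.198 m (between the bodies, 0.0893 m < r < 0.24 m).
The shell at 0.24 m lies outside the Gaussian surface, so Q_enc = 20.7 μC = 2.07×10^-5 C.
Since E is radial and uniform over the Gaussian sphere, Φ = E·4πr² = Q_enc/ε₀.
E = |Q_enc|/(4πε₀r²) = (2.07×10^-5)/(4π·8.85×10^-12·(0.198)²) = 4.75×10^6 N/C.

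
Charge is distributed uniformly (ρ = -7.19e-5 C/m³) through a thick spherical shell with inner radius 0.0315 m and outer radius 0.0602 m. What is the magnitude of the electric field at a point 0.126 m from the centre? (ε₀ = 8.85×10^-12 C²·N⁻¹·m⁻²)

Take a concentric spherical Gaussian surface of radius r = 0.126 m (r > 0.0602 m, enclosing the whole shell).
Q_enc = ρ·(4π/3)(b³ − a³) = (-7.19e-5)·(4π/3)·((0.0602)³ − (0.0315)³) = -5.629×10^-8 C.
Gauss's law: E·4πr² = Q_enc/ε₀.
E = |Q_enc|/(4πε₀r²) = (5.629×10^-8)/(4π·8.85×10^-12·(0.126)²) = 3.19×10^4 N/C.

|E| = 3.19×10^4 N/C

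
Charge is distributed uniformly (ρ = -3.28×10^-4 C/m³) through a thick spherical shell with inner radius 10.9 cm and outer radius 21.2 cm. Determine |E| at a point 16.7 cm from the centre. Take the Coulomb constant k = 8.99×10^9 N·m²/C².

E = 1.49×10^6 V/m

By spherical symmetry E is radial; choose a Gaussian sphere of radius r = 16.7 cm (within the shell material, 10.9 cm < r < 21.2 cm).
Only the shell between 10.9 cm and r is enclosed: Q_enc = ρ·(4π/3)(r³ − a³) = (-3.28×10^-4)·(4π/3)·((0.167)³ − (0.109)³) = -4.62×10^-6 C.
By Gauss's law, ∮E·dA = E·4πr² = Q_enc/ε₀.
E = k|Q_enc|/r² = (8.99×10^9)(4.62e-6)/(0.167)² = 1.49×10^6 N/C.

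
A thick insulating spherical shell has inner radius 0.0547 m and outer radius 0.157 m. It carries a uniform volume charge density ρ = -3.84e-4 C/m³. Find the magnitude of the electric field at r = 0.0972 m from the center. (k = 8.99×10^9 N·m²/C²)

E ≈ 1.16×10^6 N/C

Take a concentric spherical Gaussian surface of radius r = 0.0972 m (within the shell material, 0.0547 m < r < 0.157 m).
Enclosed charge is the volume from a to r: Q_enc = (4π/3)ρ(r³ − a³) = -1.214×10^-6 C.
By Gauss's law, ∮E·dA = E·4πr² = Q_enc/ε₀.
E = k|Q_enc|/r² = (8.99×10^9)(1.214e-6)/(0.0972)² = 1.16e6 N/C.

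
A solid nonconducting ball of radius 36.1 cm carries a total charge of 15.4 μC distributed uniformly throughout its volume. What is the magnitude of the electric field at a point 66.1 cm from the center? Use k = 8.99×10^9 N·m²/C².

Symmetry ⇒ E = E(r) r̂. Gaussian sphere of radius r = 66.1 cm (r > R, so the entire charge is enclosed).
Q_enc = 15.4 μC = 1.54×10^-5 C.
Since E is radial and uniform over the Gaussian sphere, Φ = E·4πr² = Q_enc/ε₀.
E = k|Q_enc|/r² = (8.99×10^9)(1.54×10^-5)/(0.661)² = 3.17e5 N/C.

E ≈ 3.17e5 N/C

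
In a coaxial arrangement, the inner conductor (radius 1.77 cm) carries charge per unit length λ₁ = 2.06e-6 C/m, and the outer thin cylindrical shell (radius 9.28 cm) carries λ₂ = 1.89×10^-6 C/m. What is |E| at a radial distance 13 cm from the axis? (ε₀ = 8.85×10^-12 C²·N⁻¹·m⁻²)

E ≈ 5.46×10^5 V/m

By cylindrical symmetry E is radial; use a coaxial Gaussian cylinder of radius 13 cm and length L (r > 9.28 cm, enclosing both).
λ_enc = λ₁ + λ₂ = (2.06×10^-6) + (1.89e-6) = 3.95×10^-6 C/m.
Since E is radial and uniform over the curved surface, Φ = E·2πrL = Q_enc/ε₀ = λ_enc L/ε₀.
E = |λ_enc|/(2πε₀r) = (3.95e-6)/(2π·8.85×10^-12·0.13) = 5.46×10^5 N/C.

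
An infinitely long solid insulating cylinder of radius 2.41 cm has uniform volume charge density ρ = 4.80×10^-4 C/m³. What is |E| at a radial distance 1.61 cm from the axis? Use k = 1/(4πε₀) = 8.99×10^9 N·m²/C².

Choose a coaxial cylinder of radius r = 1.61 cm (arbitrary length L) as the Gaussian surface (r < R).
Enclosed charge per unit length: λ_enc = ρ·πr² = (4.80e-4)π(0.0161)² = 3.909×10^-7 C/m.
By Gauss's law (flux through the curved wall only), E·2πrL = λ_enc L/ε₀.
E = 2k|λ_enc|/r = 2(8.99×10^9)(3.909×10^-7)/(0.0161) = 4.37×10^5 N/C.

4.37e5 V/m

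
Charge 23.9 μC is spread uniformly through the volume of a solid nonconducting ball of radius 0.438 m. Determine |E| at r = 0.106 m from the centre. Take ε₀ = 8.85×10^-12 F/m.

E ≈ 2.71×10^5 N/C

By spherical symmetry E is radial; choose a Gaussian sphere of radius r = 0.106 m (r < R).
For a uniform sphere the enclosed fraction is (r/R)³, so Q_enc = (23.9 μC)(0.106/0.438)³ = 3.388×10^-7 C.
Since E is radial and uniform over the Gaussian sphere, Φ = E·4πr² = Q_enc/ε₀.
E = |Q_enc|/(4πε₀r²) = (3.388×10^-7)/(4π·8.85×10^-12·(0.106)²) = 2.71×10^5 N/C.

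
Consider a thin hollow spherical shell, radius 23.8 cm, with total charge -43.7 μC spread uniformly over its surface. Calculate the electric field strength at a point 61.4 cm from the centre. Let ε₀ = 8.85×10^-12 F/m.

|E| ≈ 1.04e6 N/C

Symmetry ⇒ E = E(r) r̂. Gaussian sphere of radius r = 61.4 cm (r > 23.8 cm).
The entire shell is enclosed: Q_enc = -4.37×10^-5 C.
Gauss's law: E·4πr² = Q_enc/ε₀.
E = |Q_enc|/(4πε₀r²) = (4.37e-5)/(4π·8.85×10^-12·(0.614)²) = 1.04×10^6 N/C.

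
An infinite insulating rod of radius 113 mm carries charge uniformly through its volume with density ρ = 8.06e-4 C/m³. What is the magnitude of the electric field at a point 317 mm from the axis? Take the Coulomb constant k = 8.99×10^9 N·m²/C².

|E| ≈ 1.83×10^6 V/m

By cylindrical symmetry E is radial; use a coaxial Gaussian cylinder of radius 317 mm and length L (r > 113 mm, full cross-section enclosed).
λ_enc = ρ·πR² = (8.06×10^-4)π(0.113)² = 3.233e-5 C/m.
Since E is radial and uniform over the curved surface, Φ = E·2πrL = Q_enc/ε₀ = λ_enc L/ε₀.
E = 2k|λ_enc|/r = 2(8.99×10^9)(3.233e-5)/(0.317) = 1.83×10^6 N/C.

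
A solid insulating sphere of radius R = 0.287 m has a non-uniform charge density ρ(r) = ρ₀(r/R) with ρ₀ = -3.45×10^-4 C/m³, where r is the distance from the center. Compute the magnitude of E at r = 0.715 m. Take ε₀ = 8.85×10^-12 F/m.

E = 4.51×10^5 N/C

Symmetry ⇒ E = E(r) r̂. Gaussian sphere of radius r = 0.715 m (r > R, all charge enclosed).
Q_enc = 4π ∫₀^R ρ₀(r'/R)^1 r'² dr' = 4πρ₀R³/4 = -2.562e-5 C.
By Gauss's law, ∮E·dA = E·4πr² = Q_enc/ε₀.
E = |Q_enc|/(4πε₀r²) = (2.562e-5)/(4π·8.85×10^-12·(0.715)²) = 4.51×10^5 N/C.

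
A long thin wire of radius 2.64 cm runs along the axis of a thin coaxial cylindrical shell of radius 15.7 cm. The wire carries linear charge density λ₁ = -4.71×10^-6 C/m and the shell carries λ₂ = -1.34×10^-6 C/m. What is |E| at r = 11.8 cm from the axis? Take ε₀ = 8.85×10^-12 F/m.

By cylindrical symmetry E is radial; use a coaxial Gaussian cylinder of radius 11.8 cm and length L (between the conductors, 2.64 cm < r < 15.7 cm).
Only the inner wire is enclosed; the outer shell contributes nothing inside itself. λ_enc = λ₁ = -4.71e-6 C/m.
Since E is radial and uniform over the curved surface, Φ = E·2πrL = Q_enc/ε₀ = λ_enc L/ε₀.
E = |λ_enc|/(2πε₀r) = (4.71×10^-6)/(2π·8.85×10^-12·0.118) = 7.18×10^5 N/C.

7.18×10^5 V/m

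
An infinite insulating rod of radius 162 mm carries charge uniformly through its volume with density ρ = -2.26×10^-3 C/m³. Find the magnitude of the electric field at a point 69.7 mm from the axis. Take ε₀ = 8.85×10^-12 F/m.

|E| = 8.90e6 V/m

Take a coaxial cylindrical Gaussian surface of radius r = 69.7 mm and length L (r < R).
Charge inside radius r per length L is ρ·πr²·L, so λ_enc = ρπr² = -3.449e-5 C/m.
By Gauss's law (flux through the curved wall only), E·2πrL = λ_enc L/ε₀.
E = |λ_enc|/(2πε₀r) = (3.449e-5)/(2π·8.85×10^-12·0.0697) = 8.90×10^6 N/C.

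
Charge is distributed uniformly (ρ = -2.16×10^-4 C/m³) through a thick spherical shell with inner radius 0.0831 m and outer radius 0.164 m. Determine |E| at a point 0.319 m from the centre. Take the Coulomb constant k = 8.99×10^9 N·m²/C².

E = 3.07e5 N/C

Symmetry ⇒ E = E(r) r̂. Gaussian sphere of radius r = 0.319 m (r > 0.164 m, enclosing the whole shell).
Q_enc = ρ·(4π/3)(b³ − a³) = (-2.16×10^-4)·(4π/3)·((0.164)³ − (0.0831)³) = -3.472×10^-6 C.
By Gauss's law, ∮E·dA = E·4πr² = Q_enc/ε₀.
E = k|Q_enc|/r² = (8.99×10^9)(3.472×10^-6)/(0.319)² = 3.07e5 N/C.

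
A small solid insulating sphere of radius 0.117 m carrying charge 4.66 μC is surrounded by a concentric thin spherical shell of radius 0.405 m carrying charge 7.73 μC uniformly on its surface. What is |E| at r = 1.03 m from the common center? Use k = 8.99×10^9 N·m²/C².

Symmetry ⇒ E = E(r) r̂. Gaussian sphere of radius r = 1.03 m (r > 0.405 m, enclosing both).
Q_enc = (4.66 μC) + (7.73 μC) = 1.239e-5 C.
Gauss's law: E·4πr² = Q_enc/ε₀.
E = k|Q_enc|/r² = (8.99×10^9)(1.239×10^-5)/(1.03)² = 1.05e5 N/C.

1.05e5 V/m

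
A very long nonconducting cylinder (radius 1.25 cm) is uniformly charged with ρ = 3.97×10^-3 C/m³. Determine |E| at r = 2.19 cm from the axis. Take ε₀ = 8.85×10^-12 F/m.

1.60e6 V/m

Coaxial Gaussian cylinder, radius r = 2.19 cm, length L (r > 1.25 cm, full cross-section enclosed).
λ_enc = ρ·πR² = (3.97×10^-3)π(0.0125)² = 1.949×10^-6 C/m.
By Gauss's law (flux through the curved wall only), E·2πrL = λ_enc L/ε₀.
E = |λ_enc|/(2πε₀r) = (1.949e-6)/(2π·8.85×10^-12·0.0219) = 1.60×10^6 N/C.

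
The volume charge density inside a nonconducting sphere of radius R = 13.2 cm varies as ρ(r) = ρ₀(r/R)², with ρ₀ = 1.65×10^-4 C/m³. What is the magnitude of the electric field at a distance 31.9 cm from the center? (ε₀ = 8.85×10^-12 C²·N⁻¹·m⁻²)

8.43×10^4 N/C

Take a concentric spherical Gaussian surface of radius r = 31.9 cm (r > R, all charge enclosed).
Q_enc = 4π ∫₀^R ρ₀(r'/R)^2 r'² dr' = 4πρ₀R³/5 = 9.538×10^-7 C.
Gauss's law: E·4πr² = Q_enc/ε₀.
E = |Q_enc|/(4πε₀r²) = (9.538×10^-7)/(4π·8.85×10^-12·(0.319)²) = 8.43e4 N/C.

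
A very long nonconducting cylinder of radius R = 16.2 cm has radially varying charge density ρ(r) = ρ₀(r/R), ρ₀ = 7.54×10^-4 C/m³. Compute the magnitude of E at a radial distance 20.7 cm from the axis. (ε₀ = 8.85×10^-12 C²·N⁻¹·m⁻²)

By cylindrical symmetry E is radial; use a coaxial Gaussian cylinder of radius 20.7 cm and length L (r > R, full charge per length enclosed).
λ_enc = 2π ∫₀^R ρ₀(r'/R)^1 r' dr' = 2πρ₀R²/3 = 4.144×10^-5 C/m.
By Gauss's law (flux through the curved wall only), E·2πrL = λ_enc L/ε₀.
E = |λ_enc|/(2πε₀r) = (4.144×10^-5)/(2π·8.85×10^-12·0.207) = 3.60×10^6 N/C.

|E| = 3.60×10^6 N/C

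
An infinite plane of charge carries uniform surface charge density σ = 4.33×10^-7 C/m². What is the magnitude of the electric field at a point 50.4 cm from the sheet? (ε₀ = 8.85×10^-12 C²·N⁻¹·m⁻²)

|E| ≈ 2.45×10^4 V/m

Choose a cylindrical pillbox piercing the sheet, end faces (area A) parallel to it.
Flux Φ = 2EA and Q_enc = σA, so 2EA = σA/ε₀ ⇒ E = |σ|/(2ε₀), independent of distance.
E = |σ|/(2ε₀) = (4.33×10^-7)/(2·8.85×10^-12) = 2.45e4 N/C.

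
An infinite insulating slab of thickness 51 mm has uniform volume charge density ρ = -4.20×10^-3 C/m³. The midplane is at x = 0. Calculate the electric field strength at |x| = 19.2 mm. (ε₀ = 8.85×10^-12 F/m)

By symmetry E is perpendicular to the slab. A Gaussian pillbox from −19.2 mm to +19.2 mm (face area A) lies entirely within the slab.
Q_enc = ρ·(2x)·A and flux = 2EA, so 2EA = 2ρxA/ε₀ ⇒ E = |ρ|x/ε₀.
E = (4.20e-3)(0.0192)/(8.85×10^-12) = 9.11e6 N/C.

9.11e6 V/m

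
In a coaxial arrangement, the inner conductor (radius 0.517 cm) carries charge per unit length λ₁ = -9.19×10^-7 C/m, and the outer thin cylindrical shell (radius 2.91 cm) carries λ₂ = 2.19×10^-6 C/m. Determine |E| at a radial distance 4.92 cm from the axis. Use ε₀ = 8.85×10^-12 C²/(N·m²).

Take a coaxial cylindrical Gaussian surface of radius r = 4.92 cm and length L (r > 2.91 cm, enclosing both).
λ_enc = λ₁ + λ₂ = (-9.19×10^-7) + (2.19×10^-6) = 1.271×10^-6 C/m.
Since E is radial and uniform over the curved surface, Φ = E·2πrL = Q_enc/ε₀ = λ_enc L/ε₀.
E = |λ_enc|/(2πε₀r) = (1.271e-6)/(2π·8.85×10^-12·0.0492) = 4.65×10^5 N/C.

E ≈ 4.65×10^5 N/C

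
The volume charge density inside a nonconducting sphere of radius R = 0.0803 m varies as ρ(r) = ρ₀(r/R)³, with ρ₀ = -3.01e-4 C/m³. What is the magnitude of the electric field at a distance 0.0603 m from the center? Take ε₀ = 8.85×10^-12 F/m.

|E| = 1.45×10^5 N/C

Symmetry ⇒ E = E(r) r̂. Gaussian sphere of radius r = 0.0603 m (r < R).
Integrate the density: Q_enc = 4π ∫₀^r ρ₀(r'/R)^3 r'² dr' = 4πρ₀ r^6/(6·R³) = -5.853e-8 C.
By Gauss's law, ∮E·dA = E·4πr² = Q_enc/ε₀.
E = |Q_enc|/(4πε₀r²) = (5.853×10^-8)/(4π·8.85×10^-12·(0.0603)²) = 1.45×10^5 N/C.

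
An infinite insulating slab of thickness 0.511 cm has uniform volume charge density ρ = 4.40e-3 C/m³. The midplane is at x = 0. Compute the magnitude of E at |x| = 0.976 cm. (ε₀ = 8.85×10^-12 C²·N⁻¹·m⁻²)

E ≈ 1.27e6 N/C

The point |x| = 0.976 cm lies outside the slab (half-thickness 0.002555 m). A symmetric pillbox spanning the full slab encloses Q_enc = ρ·d·A.
Flux = 2EA ⇒ E = |ρ|d/(2ε₀), independent of distance outside.
E = (4.40×10^-3)(0.00511)/(2·8.85×10^-12) = 1.27e6 N/C.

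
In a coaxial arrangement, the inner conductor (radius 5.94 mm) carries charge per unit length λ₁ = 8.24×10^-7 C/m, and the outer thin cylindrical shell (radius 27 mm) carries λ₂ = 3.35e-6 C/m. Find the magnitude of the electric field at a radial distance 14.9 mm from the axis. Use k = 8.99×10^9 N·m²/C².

9.94×10^5 V/m

Take a coaxial cylindrical Gaussian surface of radius r = 14.9 mm and length L (between the conductors, 5.94 mm < r < 27 mm).
Only the inner wire is enclosed; the outer shell contributes nothing inside itself. λ_enc = λ₁ = 8.24×10^-7 C/m.
By Gauss's law (flux through the curved wall only), E·2πrL = λ_enc L/ε₀.
E = 2k|λ_enc|/r = 2(8.99×10^9)(8.24e-7)/(0.0149) = 9.94×10^5 N/C.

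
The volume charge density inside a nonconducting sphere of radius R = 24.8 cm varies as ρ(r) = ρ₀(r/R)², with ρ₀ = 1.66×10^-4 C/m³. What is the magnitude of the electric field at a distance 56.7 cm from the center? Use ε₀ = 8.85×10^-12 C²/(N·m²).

|E| = 1.78×10^5 V/m

Symmetry ⇒ E = E(r) r̂. Gaussian sphere of radius r = 56.7 cm (r > R, all charge enclosed).
Q_enc = 4π ∫₀^R ρ₀(r'/R)^2 r'² dr' = 4πρ₀R³/5 = 6.364×10^-6 C.
Applying ∮E·dA = Q_enc/ε₀ with Φ = E(4πr²):
E = |Q_enc|/(4πε₀r²) = (6.364e-6)/(4π·8.85×10^-12·(0.567)²) = 1.78×10^5 N/C.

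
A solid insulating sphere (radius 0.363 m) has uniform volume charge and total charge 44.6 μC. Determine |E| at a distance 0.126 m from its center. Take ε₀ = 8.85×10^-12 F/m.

E ≈ 1.06×10^6 V/m

Symmetry ⇒ E = E(r) r̂. Gaussian sphere of radius r = 0.126 m (r < R).
Only the charge within r is enclosed: Q_enc = Q·(r/R)³ = (44.6 μC)·(0.126 m/0.363 m)³ = 1.865×10^-6 C.
Gauss's law: E·4πr² = Q_enc/ε₀.
E = |Q_enc|/(4πε₀r²) = (1.865×10^-6)/(4π·8.85×10^-12·(0.126)²) = 1.06×10^6 N/C.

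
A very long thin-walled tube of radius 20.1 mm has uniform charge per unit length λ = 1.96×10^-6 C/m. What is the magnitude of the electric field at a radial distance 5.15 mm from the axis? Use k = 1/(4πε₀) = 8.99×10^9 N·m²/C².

E = 0

By cylindrical symmetry E is radial; use a coaxial Gaussian cylinder of radius 5.15 mm and length L (r < 20.1 mm, inside the shell).
No charge is enclosed, so Gauss's law gives E·2πrL = 0 ⇒ E = 0.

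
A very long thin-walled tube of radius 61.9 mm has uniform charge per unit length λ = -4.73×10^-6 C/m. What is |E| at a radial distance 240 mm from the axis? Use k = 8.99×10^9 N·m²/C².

E ≈ 3.54e5 V/m

Coaxial Gaussian cylinder, radius r = 240 mm, length L (r > 61.9 mm).
The full line charge is enclosed: λ_enc = -4.73e-6 C/m.
By Gauss's law (flux through the curved wall only), E·2πrL = λ_enc L/ε₀.
E = 2k|λ_enc|/r = 2(8.99×10^9)(4.73×10^-6)/(0.24) = 3.54×10^5 N/C.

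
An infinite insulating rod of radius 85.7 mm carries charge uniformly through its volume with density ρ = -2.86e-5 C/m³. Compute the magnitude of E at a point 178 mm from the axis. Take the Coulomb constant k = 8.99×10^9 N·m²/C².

|E| ≈ 6.67×10^4 V/m

By cylindrical symmetry E is radial; use a coaxial Gaussian cylinder of radius 178 mm and length L (r > 85.7 mm, full cross-section enclosed).
λ_enc = ρ·πR² = (-2.86×10^-5)π(0.0857)² = -6.599×10^-7 C/m.
Since E is radial and uniform over the curved surface, Φ = E·2πrL = Q_enc/ε₀ = λ_enc L/ε₀.
E = 2k|λ_enc|/r = 2(8.99×10^9)(6.599×10^-7)/(0.178) = 6.67e4 N/C.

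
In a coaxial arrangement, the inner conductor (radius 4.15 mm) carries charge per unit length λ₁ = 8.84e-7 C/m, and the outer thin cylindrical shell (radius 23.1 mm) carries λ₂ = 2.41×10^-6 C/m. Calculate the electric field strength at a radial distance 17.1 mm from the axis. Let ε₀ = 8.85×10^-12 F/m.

E ≈ 9.30×10^5 V/m

Choose a coaxial cylinder of radius r = 17.1 mm (arbitrary length L) as the Gaussian surface (between the conductors, 4.15 mm < r < 23.1 mm).
Only the inner wire is enclosed; the outer shell contributes nothing inside itself. λ_enc = λ₁ = 8.84×10^-7 C/m.
Since E is radial and uniform over the curved surface, Φ = E·2πrL = Q_enc/ε₀ = λ_enc L/ε₀.
E = |λ_enc|/(2πε₀r) = (8.84×10^-7)/(2π·8.85×10^-12·0.0171) = 9.30e5 N/C.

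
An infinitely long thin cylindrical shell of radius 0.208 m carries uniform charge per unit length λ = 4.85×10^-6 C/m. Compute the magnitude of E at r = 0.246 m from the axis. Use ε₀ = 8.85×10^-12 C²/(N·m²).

E = 3.55×10^5 V/m

Take a coaxial cylindrical Gaussian surface of radius r = 0.246 m and length L (r > 0.208 m).
The full line charge is enclosed: λ_enc = 4.85×10^-6 C/m.
By Gauss's law (flux through the curved wall only), E·2πrL = λ_enc L/ε₀.
E = |λ_enc|/(2πε₀r) = (4.85e-6)/(2π·8.85×10^-12·0.246) = 3.55×10^5 N/C.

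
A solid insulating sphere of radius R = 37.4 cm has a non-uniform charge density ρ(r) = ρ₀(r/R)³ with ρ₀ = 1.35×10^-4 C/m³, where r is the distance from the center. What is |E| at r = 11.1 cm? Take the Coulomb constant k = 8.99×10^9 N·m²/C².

|E| = 7.38×10^3 N/C

Symmetry ⇒ E = E(r) r̂. Gaussian sphere of radius r = 11.1 cm (r < R).
Integrate the density: Q_enc = 4π ∫₀^r ρ₀(r'/R)^3 r'² dr' = 4πρ₀ r^6/(6·R³) = 1.011e-8 C.
By Gauss's law, ∮E·dA = E·4πr² = Q_enc/ε₀.
E = k|Q_enc|/r² = (8.99×10^9)(1.011×10^-8)/(0.111)² = 7.38×10^3 N/C.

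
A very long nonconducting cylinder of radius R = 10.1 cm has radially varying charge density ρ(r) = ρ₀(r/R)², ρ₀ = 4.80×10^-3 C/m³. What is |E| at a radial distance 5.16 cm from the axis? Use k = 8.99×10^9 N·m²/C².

Take a coaxial cylindrical Gaussian surface of radius r = 5.16 cm and length L (r < R).
Integrating ρ over the cross-section to radius r: λ_enc = (2πρ₀/R²) ∫₀^r r'^3 dr' = 2πρ₀ r^4/(4·R²) = 5.24×10^-6 C/m.
Gauss's law: E·2πrL = λ_enc L/ε₀.
E = 2k|λ_enc|/r = 2(8.99×10^9)(5.24×10^-6)/(0.0516) = 1.83e6 N/C.

E ≈ 1.83×10^6 N/C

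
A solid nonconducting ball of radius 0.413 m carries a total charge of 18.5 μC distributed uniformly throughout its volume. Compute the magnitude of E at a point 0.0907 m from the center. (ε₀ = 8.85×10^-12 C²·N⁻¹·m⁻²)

Use a concentric Gaussian sphere at r = 0.0907 m (r < R).
For a uniform sphere the enclosed fraction is (r/R)³, so Q_enc = (18.5 μC)(0.0907/0.413)³ = 1.959e-7 C.
Since E is radial and uniform over the Gaussian sphere, Φ = E·4πr² = Q_enc/ε₀.
E = |Q_enc|/(4πε₀r²) = (1.959×10^-7)/(4π·8.85×10^-12·(0.0907)²) = 2.14×10^5 N/C.

E = 2.14×10^5 N/C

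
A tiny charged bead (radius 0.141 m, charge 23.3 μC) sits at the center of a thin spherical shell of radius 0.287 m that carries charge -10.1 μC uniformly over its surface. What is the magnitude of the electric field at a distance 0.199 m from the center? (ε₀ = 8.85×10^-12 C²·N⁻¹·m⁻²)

|E| ≈ 5.29×10^6 V/m

By spherical symmetry E is radial; choose a Gaussian sphere of radius r = 0.199 m (between the bodies, 0.141 m < r < 0.287 m).
The shell at 0.287 m lies outside the Gaussian surface, so Q_enc = 23.3 μC = 2.33×10^-5 C.
Applying ∮E·dA = Q_enc/ε₀ with Φ = E(4πr²):
E = |Q_enc|/(4πε₀r²) = (2.33×10^-5)/(4π·8.85×10^-12·(0.199)²) = 5.29e6 N/C.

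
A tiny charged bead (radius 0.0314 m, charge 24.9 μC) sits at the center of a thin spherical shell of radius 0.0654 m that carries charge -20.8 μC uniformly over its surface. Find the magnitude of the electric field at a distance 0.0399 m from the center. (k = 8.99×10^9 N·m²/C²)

By spherical symmetry E is radial; choose a Gaussian sphere of radius r = 0.0399 m (between the bodies, 0.0314 m < r < 0.0654 m).
Only the inner charge is enclosed; the outer shell contributes nothing inside itself. Q_enc = 24.9 μC = 2.49e-5 C.
By Gauss's law, ∮E·dA = E·4πr² = Q_enc/ε₀.
E = k|Q_enc|/r² = (8.99×10^9)(2.49e-5)/(0.0399)² = 1.41e8 N/C.

|E| = 1.41e8 N/C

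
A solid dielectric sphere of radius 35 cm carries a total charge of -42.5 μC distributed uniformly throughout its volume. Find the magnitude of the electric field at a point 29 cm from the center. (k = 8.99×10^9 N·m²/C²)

E = 2.58e6 N/C

By spherical symmetry E is radial; choose a Gaussian sphere of radius r = 29 cm (r < R).
For a uniform sphere the enclosed fraction is (r/R)³, so Q_enc = (-42.5 μC)(0.29/0.35)³ = -2.418e-5 C.
Applying ∮E·dA = Q_enc/ε₀ with Φ = E(4πr²):
E = k|Q_enc|/r² = (8.99×10^9)(2.418×10^-5)/(0.29)² = 2.58e6 N/C.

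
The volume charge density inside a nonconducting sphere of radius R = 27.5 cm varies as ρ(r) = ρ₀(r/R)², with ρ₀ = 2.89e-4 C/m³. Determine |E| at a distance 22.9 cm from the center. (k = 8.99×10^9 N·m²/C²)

Symmetry ⇒ E = E(r) r̂. Gaussian sphere of radius r = 22.9 cm (r < R).
Q_enc = ∫₀^r ρ(r')·4πr'² dr' = (4πρ₀/R²) ∫₀^r r'^4 dr' = 4πρ₀ r^5/(5·R²) = 6.049×10^-6 C.
Gauss's law: E·4πr² = Q_enc/ε₀.
E = k|Q_enc|/r² = (8.99×10^9)(6.049e-6)/(0.229)² = 1.04×10^6 N/C.

E ≈ 1.04e6 V/m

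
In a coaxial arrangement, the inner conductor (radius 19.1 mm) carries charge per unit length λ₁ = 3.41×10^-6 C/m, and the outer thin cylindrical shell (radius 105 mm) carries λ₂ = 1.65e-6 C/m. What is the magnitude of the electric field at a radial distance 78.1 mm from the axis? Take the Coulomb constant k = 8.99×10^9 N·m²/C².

Take a coaxial cylindrical Gaussian surface of radius r = 78.1 mm and length L (between the conductors, 19.1 mm < r < 105 mm).
Only the inner wire is enclosed; the outer shell contributes nothing inside itself. λ_enc = λ₁ = 3.41×10^-6 C/m.
Gauss's law: E·2πrL = λ_enc L/ε₀.
E = 2k|λ_enc|/r = 2(8.99×10^9)(3.41e-6)/(0.0781) = 7.85×10^5 N/C.

E = 7.85×10^5 N/C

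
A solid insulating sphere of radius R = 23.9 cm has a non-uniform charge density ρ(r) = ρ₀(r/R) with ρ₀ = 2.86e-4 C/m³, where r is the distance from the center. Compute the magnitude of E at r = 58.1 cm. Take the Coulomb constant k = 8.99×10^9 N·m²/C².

Take a concentric spherical Gaussian surface of radius r = 58.1 cm (r > R, all charge enclosed).
Q_enc = 4π ∫₀^R ρ₀(r'/R)^1 r'² dr' = 4πρ₀R³/4 = 1.227e-5 C.
By Gauss's law, ∮E·dA = E·4πr² = Q_enc/ε₀.
E = k|Q_enc|/r² = (8.99×10^9)(1.227×10^-5)/(0.581)² = 3.27e5 N/C.

|E| ≈ 3.27×10^5 V/m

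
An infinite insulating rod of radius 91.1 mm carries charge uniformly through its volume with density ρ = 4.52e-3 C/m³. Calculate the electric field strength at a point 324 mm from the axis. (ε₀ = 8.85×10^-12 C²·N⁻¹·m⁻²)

By cylindrical symmetry E is radial; use a coaxial Gaussian cylinder of radius 324 mm and length L (r > 91.1 mm, full cross-section enclosed).
λ_enc = ρ·πR² = (4.52×10^-3)π(0.0911)² = 1.178e-4 C/m.
By Gauss's law (flux through the curved wall only), E·2πrL = λ_enc L/ε₀.
E = |λ_enc|/(2πε₀r) = (1.178e-4)/(2π·8.85×10^-12·0.324) = 6.54e6 N/C.

E = 6.54×10^6 N/C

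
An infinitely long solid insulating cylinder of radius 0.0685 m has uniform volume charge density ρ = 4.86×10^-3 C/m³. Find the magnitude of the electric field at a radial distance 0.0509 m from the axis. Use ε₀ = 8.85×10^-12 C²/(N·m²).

1.40e7 N/C

Choose a coaxial cylinder of radius r = 0.0509 m (arbitrary length L) as the Gaussian surface (r < R).
Enclosed charge per unit length: λ_enc = ρ·πr² = (4.86×10^-3)π(0.0509)² = 3.956e-5 C/m.
Applying ∮E·dA = Q_enc/ε₀ with the end caps contributing no flux:
E = |λ_enc|/(2πε₀r) = (3.956e-5)/(2π·8.85×10^-12·0.0509) = 1.40×10^7 N/C.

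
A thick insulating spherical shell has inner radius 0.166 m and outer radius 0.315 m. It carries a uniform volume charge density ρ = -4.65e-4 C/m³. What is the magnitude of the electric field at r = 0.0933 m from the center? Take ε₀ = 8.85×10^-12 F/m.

E = 0

Take a concentric spherical Gaussian surface of radius r = 0.0933 m (r < 0.166 m, inside the empty cavity).
No charge is enclosed, so by Gauss's law E·4πr² = 0 ⇒ E = 0.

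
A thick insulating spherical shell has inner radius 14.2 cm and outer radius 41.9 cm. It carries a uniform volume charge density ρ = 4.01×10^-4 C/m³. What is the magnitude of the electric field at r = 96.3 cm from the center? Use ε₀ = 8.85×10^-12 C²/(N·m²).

|E| ≈ 1.15×10^6 V/m

Use a concentric Gaussian sphere at r = 96.3 cm (r > 41.9 cm, enclosing the whole shell).
Q_enc = ρ·(4π/3)(b³ − a³) = (4.01e-4)·(4π/3)·((0.419)³ − (0.142)³) = 1.187e-4 C.
Applying ∮E·dA = Q_enc/ε₀ with Φ = E(4πr²):
E = |Q_enc|/(4πε₀r²) = (1.187e-4)/(4π·8.85×10^-12·(0.963)²) = 1.15e6 N/C.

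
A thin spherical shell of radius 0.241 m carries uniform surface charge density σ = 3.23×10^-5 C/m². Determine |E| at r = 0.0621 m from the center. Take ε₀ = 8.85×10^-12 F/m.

Take a concentric spherical Gaussian surface of radius r = 0.0621 m (inside the shell, r < 0.241 m).
No charge lies within this surface, so Q_enc = 0 and Gauss's law gives E·4πr² = 0 ⇒ E = 0.

E = 0 (no enclosed charge)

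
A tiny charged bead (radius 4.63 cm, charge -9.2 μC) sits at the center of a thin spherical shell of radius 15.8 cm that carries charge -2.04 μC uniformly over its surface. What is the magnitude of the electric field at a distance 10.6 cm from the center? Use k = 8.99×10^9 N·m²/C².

E = 7.36e6 N/C

Take a concentric spherical Gaussian surface of radius r = 10.6 cm (between the bodies, 4.63 cm < r < 15.8 cm).
The shell at 15.8 cm lies outside the Gaussian surface, so Q_enc = -9.2 μC = -9.20×10^-6 C.
Gauss's law: E·4πr² = Q_enc/ε₀.
E = k|Q_enc|/r² = (8.99×10^9)(9.20×10^-6)/(0.106)² = 7.36e6 N/C.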